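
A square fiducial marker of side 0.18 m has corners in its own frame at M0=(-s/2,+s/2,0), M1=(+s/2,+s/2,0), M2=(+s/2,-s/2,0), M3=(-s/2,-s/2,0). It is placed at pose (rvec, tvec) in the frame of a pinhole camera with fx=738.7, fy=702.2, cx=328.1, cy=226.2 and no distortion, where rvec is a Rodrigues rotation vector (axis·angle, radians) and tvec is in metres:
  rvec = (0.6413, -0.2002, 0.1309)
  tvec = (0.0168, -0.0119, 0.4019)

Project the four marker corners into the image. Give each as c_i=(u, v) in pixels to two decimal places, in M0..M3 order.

c0=(179.68, 313.99) c1=(464.96, 322.26) c2=(569.20, 78.10) c3=(206.38, 37.16)

Intrinsics K: fx=738.7, fy=702.2, cx=328.1, cy=226.2
Marker side s = 0.18 m; corners in marker frame (Z=0):
  M0 = (-0.0900, +0.0900, 0)
  M1 = (+0.0900, +0.0900, 0)
  M2 = (+0.0900, -0.0900, 0)
  M3 = (-0.0900, -0.0900, 0)
rvec = (0.6413, -0.2002, 0.1309), |rvec| = θ = 0.68446 rad = 39.216°
Rodrigues: sinθ=0.63225, 1−cosθ=0.22524; R = I + sinθ·[k]× + (1−cosθ)·[k]×²:
    [+0.97249 -0.18264 -0.14457]
    [+0.05919 +0.79403 -0.60499]
    [+0.22529 +0.57979 +0.78300]
t = (0.0168, -0.0119, 0.4019) m
M0: Pc = R·M0+t = (-0.08716, +0.05424, +0.43380); u = 738.7·(-0.08716)/0.43380 + 328.1 = 179.6768, v = 702.2·(+0.05424)/0.43380 + 226.2 = 313.9917
M1: Pc = R·M1+t = (+0.08789, +0.06489, +0.47436); u = 738.7·(+0.08789)/0.47436 + 328.1 = 464.9625, v = 702.2·(+0.06489)/0.47436 + 226.2 = 322.2579
M2: Pc = R·M2+t = (+0.12076, -0.07804, +0.37000); u = 738.7·(+0.12076)/0.37000 + 328.1 = 569.2031, v = 702.2·(-0.07804)/0.37000 + 226.2 = 78.0986
M3: Pc = R·M3+t = (-0.05429, -0.08869, +0.32944); u = 738.7·(-0.05429)/0.32944 + 328.1 = 206.3752, v = 702.2·(-0.08869)/0.32944 + 226.2 = 37.1594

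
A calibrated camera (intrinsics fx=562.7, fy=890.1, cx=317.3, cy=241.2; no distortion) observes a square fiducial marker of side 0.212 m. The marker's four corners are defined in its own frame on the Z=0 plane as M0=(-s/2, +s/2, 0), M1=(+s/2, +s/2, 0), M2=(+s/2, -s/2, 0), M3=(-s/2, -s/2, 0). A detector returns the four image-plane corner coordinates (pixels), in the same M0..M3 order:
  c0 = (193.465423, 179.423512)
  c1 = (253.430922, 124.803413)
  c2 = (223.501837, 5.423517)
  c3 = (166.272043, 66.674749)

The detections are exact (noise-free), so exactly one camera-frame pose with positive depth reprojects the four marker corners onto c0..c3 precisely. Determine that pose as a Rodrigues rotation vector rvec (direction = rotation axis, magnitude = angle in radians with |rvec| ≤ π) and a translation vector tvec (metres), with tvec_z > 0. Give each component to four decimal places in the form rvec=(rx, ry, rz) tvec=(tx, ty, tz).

rvec=(-0.0124, 0.4828, -0.4009) tvec=(-0.2857, -0.2425, 1.4724)

Intrinsics K: fx=562.7, fy=890.1, cx=317.3, cy=241.2
Marker side s = 0.212 m; corners in marker frame (Z=0):
  M0 = (-0.1060, +0.1060, 0)
  M1 = (+0.1060, +0.1060, 0)
  M2 = (+0.1060, -0.1060, 0)
  M3 = (-0.1060, -0.1060, 0)
Detected image corners:
  c0 = (193.465423, 179.423512) px
  c1 = (253.430922, 124.803413) px
  c2 = (223.501837, 5.423517) px
  c3 = (166.272043, 66.674749) px
Planar DLT: solve 8×8 A·h = b for H (H[2,2]=1):
  H  [+212.52272 +119.56429 +208.11159]
  H  [-302.11104 +540.24309 +94.57870]
  H  [-0.30517 -0.07147 +1.00000]
B = K⁻¹H; ‖b₁‖=0.679175, ‖b₂‖=0.679175; λ = 2/(‖b₁‖+‖b₂‖) = 1.472375, sign → tz>0 ⇒ λ=+1.472375
r₁ = λ·B[:,0] = (+0.80946,-0.37798,-0.44933); r₂ = λ·B[:,1] = (+0.37220,+0.92217,-0.10523)
r₃ = r₁×r₂ = (+0.45413,-0.08205,+0.88715); SVD([r₁ r₂ r₃]) → R = UVᵀ:
  R  [+0.80946 +0.37220 +0.45413]
  R  [-0.37798 +0.92217 -0.08205]
  R  [-0.44933 -0.10523 +0.88715]
t = (-0.28571, -0.24254, +1.47237) m
tr R = 2.618780; θ = arccos((tr R − 1)/2) = 0.627684 rad = 35.964°
axis k = ((R−Rᵀ)₃₂, (R−Rᵀ)₁₃, (R−Rᵀ)₂₁) / (2 sinθ) = (-0.019735, +0.769205, -0.638698)
rvec = θ·k = (-0.012388, +0.482818, -0.400900)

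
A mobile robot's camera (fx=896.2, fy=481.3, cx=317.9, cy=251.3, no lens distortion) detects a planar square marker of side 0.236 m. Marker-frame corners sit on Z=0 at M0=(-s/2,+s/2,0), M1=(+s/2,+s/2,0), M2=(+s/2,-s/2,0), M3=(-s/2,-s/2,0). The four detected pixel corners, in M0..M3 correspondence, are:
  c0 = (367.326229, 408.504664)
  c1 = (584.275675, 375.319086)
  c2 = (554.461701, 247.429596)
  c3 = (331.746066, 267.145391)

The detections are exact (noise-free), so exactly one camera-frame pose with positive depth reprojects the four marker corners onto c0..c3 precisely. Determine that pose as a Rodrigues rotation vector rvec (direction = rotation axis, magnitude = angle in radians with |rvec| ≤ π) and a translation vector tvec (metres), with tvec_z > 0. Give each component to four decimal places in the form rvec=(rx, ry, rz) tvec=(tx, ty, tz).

Intrinsics K: fx=896.2, fy=481.3, cx=317.9, cy=251.3
Marker side s = 0.236 m; corners in marker frame (Z=0):
  M0 = (-0.1180, +0.1180, 0)
  M1 = (+0.1180, +0.1180, 0)
  M2 = (+0.1180, -0.1180, 0)
  M3 = (-0.1180, -0.1180, 0)
Detected image corners:
  c0 = (367.326229, 408.504664) px
  c1 = (584.275675, 375.319086) px
  c2 = (554.461701, 247.429596) px
  c3 = (331.746066, 267.145391) px
Planar DLT: solve 8×8 A·h = b for H (H[2,2]=1):
  H  [+1130.43344 +159.38820 +465.16042]
  H  [+28.36043 +584.14907 +324.29482]
  H  [+0.43314 +0.04672 +1.00000]
B = K⁻¹H; ‖b₁‖=1.201091, ‖b₂‖=1.201091; λ = 2/(‖b₁‖+‖b₂‖) = 0.832577, sign → tz>0 ⇒ λ=+0.832577
r₁ = λ·B[:,0] = (+0.92226,-0.13923,+0.36062); r₂ = λ·B[:,1] = (+0.13427,+0.99018,+0.03890)
r₃ = r₁×r₂ = (-0.36250,+0.01255,+0.93190); SVD([r₁ r₂ r₃]) → R = UVᵀ:
  R  [+0.92226 +0.13427 -0.36250]
  R  [-0.13923 +0.99018 +0.01255]
  R  [+0.36062 +0.03890 +0.93190]
t = (+0.13681, +0.12627, +0.83258) m
tr R = 2.844343; θ = arccos((tr R − 1)/2) = 0.397139 rad = 22.754°
axis k = ((R−Rᵀ)₃₂, (R−Rᵀ)₁₃, (R−Rᵀ)₂₁) / (2 sinθ) = (+0.034063, -0.934789, -0.353567)
rvec = θ·k = (+0.013528, -0.371241, -0.140415)

rvec=(0.0135, -0.3712, -0.1404) tvec=(0.1368, 0.1263, 0.8326)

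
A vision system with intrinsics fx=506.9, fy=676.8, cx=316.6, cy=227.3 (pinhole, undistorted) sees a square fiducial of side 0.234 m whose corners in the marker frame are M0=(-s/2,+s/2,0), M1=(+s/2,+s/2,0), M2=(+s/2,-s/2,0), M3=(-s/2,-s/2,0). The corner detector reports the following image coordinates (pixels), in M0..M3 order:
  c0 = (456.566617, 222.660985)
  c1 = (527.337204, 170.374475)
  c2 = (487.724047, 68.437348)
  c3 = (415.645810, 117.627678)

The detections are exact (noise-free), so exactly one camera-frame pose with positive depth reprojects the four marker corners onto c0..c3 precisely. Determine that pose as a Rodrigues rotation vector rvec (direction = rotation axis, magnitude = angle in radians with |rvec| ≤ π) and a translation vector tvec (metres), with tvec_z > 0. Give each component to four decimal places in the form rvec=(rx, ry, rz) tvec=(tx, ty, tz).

rvec=(-0.0364, -0.1759, -0.4806) tvec=(0.4173, -0.1663, 1.3580)

Intrinsics K: fx=506.9, fy=676.8, cx=316.6, cy=227.3
Marker side s = 0.234 m; corners in marker frame (Z=0):
  M0 = (-0.1170, +0.1170, 0)
  M1 = (+0.1170, +0.1170, 0)
  M2 = (+0.1170, -0.1170, 0)
  M3 = (-0.1170, -0.1170, 0)
Detected image corners:
  c0 = (456.566617, 222.660985) px
  c1 = (527.337204, 170.374475) px
  c2 = (487.724047, 68.437348) px
  c3 = (415.645810, 117.627678) px
Planar DLT: solve 8×8 A·h = b for H (H[2,2]=1):
  H  [+366.67311 +174.31436 +472.37390]
  H  [-197.98137 +442.84204 +144.41779]
  H  [+0.13022 +0.00482 +1.00000]
B = K⁻¹H; ‖b₁‖=0.736363, ‖b₂‖=0.736363; λ = 2/(‖b₁‖+‖b₂‖) = 1.358026, sign → tz>0 ⇒ λ=+1.358026
r₁ = λ·B[:,0] = (+0.87189,-0.45665,+0.17685); r₂ = λ·B[:,1] = (+0.46291,+0.88638,+0.00655)
r₃ = r₁×r₂ = (-0.15975,+0.07615,+0.98422); SVD([r₁ r₂ r₃]) → R = UVᵀ:
  R  [+0.87189 +0.46291 -0.15975]
  R  [-0.45665 +0.88638 +0.07615]
  R  [+0.17685 +0.00655 +0.98422]
t = (+0.41733, -0.16631, +1.35803) m
tr R = 2.742488; θ = arccos((tr R − 1)/2) = 0.513065 rad = 29.396°
axis k = ((R−Rᵀ)₃₂, (R−Rᵀ)₁₃, (R−Rᵀ)₂₁) / (2 sinθ) = (-0.070901, -0.342868, -0.936704)
rvec = θ·k = (-0.036377, -0.175914, -0.480590)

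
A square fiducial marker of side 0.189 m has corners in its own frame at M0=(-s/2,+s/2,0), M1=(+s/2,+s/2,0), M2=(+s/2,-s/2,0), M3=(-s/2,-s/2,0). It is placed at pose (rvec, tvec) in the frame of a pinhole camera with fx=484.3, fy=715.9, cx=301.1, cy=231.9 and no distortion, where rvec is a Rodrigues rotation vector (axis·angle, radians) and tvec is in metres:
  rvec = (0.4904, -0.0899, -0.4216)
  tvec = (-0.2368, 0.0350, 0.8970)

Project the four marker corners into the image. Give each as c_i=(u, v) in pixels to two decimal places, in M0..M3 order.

Intrinsics K: fx=484.3, fy=715.9, cx=301.1, cy=231.9
Marker side s = 0.189 m; corners in marker frame (Z=0):
  M0 = (-0.0945, +0.0945, 0)
  M1 = (+0.0945, +0.0945, 0)
  M2 = (+0.0945, -0.0945, 0)
  M3 = (-0.0945, -0.0945, 0)
rvec = (0.4904, -0.0899, -0.4216), |rvec| = θ = 0.65293 rad = 37.410°
Rodrigues: sinθ=0.60752, 1−cosθ=0.20569; R = I + sinθ·[k]× + (1−cosθ)·[k]×²:
    [+0.91034 +0.37100 -0.18340]
    [-0.41355 +0.79821 -0.43800]
    [-0.01611 +0.47458 +0.88007]
t = (-0.2368, 0.0350, 0.8970) m
M0: Pc = R·M0+t = (-0.28777, +0.14951, +0.94337); u = 484.3·(-0.28777)/0.94337 + 301.1 = 153.3683, v = 715.9·(+0.14951)/0.94337 + 231.9 = 345.3599
M1: Pc = R·M1+t = (-0.11571, +0.07135, +0.94033); u = 484.3·(-0.11571)/0.94033 + 301.1 = 241.5038, v = 715.9·(+0.07135)/0.94033 + 231.9 = 286.2212
M2: Pc = R·M2+t = (-0.18583, -0.07951, +0.85063); u = 484.3·(-0.18583)/0.85063 + 301.1 = 195.2975, v = 715.9·(-0.07951)/0.85063 + 231.9 = 164.9830
M3: Pc = R·M3+t = (-0.35789, -0.00135, +0.85367); u = 484.3·(-0.35789)/0.85367 + 301.1 = 98.0663, v = 715.9·(-0.00135)/0.85367 + 231.9 = 230.7677

c0=(153.37, 345.36) c1=(241.50, 286.22) c2=(195.30, 164.98) c3=(98.07, 230.77)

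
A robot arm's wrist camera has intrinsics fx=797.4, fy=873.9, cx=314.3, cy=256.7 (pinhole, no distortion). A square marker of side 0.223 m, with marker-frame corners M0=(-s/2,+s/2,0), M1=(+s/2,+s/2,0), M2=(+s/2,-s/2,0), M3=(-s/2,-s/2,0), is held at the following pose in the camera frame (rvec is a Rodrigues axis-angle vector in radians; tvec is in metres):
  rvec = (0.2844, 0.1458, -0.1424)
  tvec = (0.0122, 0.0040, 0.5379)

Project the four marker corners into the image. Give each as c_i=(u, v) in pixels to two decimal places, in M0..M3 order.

Intrinsics K: fx=797.4, fy=873.9, cx=314.3, cy=256.7
Marker side s = 0.223 m; corners in marker frame (Z=0):
  M0 = (-0.1115, +0.1115, 0)
  M1 = (+0.1115, +0.1115, 0)
  M2 = (+0.1115, -0.1115, 0)
  M3 = (-0.1115, -0.1115, 0)
rvec = (0.2844, 0.1458, -0.1424), |rvec| = θ = 0.34988 rad = 20.047°
Rodrigues: sinθ=0.34279, 1−cosθ=0.06059; R = I + sinθ·[k]× + (1−cosθ)·[k]×²:
    [+0.97944 +0.16003 +0.12280]
    [-0.11899 +0.94993 -0.28891]
    [-0.16289 +0.26836 +0.94945]
t = (0.0122, 0.0040, 0.5379) m
M0: Pc = R·M0+t = (-0.07916, +0.12318, +0.58598); u = 797.4·(-0.07916)/0.58598 + 314.3 = 206.5744, v = 873.9·(+0.12318)/0.58598 + 256.7 = 440.4105
M1: Pc = R·M1+t = (+0.13925, +0.09665, +0.54966); u = 797.4·(+0.13925)/0.54966 + 314.3 = 516.3146, v = 873.9·(+0.09665)/0.54966 + 256.7 = 410.3633
M2: Pc = R·M2+t = (+0.10356, -0.11518, +0.48982); u = 797.4·(+0.10356)/0.48982 + 314.3 = 482.8979, v = 873.9·(-0.11518)/0.48982 + 256.7 = 51.1941
M3: Pc = R·M3+t = (-0.11485, -0.08865, +0.52614); u = 797.4·(-0.11485)/0.52614 + 314.3 = 140.2346, v = 873.9·(-0.08865)/0.52614 + 256.7 = 109.4552

c0=(206.57, 440.41) c1=(516.31, 410.36) c2=(482.90, 51.19) c3=(140.23, 109.46)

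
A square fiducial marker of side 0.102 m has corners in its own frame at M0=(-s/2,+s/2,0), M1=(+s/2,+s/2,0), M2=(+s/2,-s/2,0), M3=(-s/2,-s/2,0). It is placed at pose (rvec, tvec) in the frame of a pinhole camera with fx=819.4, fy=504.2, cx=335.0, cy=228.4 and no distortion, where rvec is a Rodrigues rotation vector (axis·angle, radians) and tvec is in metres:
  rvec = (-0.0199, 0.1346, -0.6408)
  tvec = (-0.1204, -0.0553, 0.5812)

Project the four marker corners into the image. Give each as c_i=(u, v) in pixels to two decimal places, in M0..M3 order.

c0=(151.93, 242.25) c1=(263.93, 188.85) c2=(178.72, 117.96) c3=(69.64, 172.26)

Intrinsics K: fx=819.4, fy=504.2, cx=335.0, cy=228.4
Marker side s = 0.102 m; corners in marker frame (Z=0):
  M0 = (-0.0510, +0.0510, 0)
  M1 = (+0.0510, +0.0510, 0)
  M2 = (+0.0510, -0.0510, 0)
  M3 = (-0.0510, -0.0510, 0)
rvec = (-0.0199, 0.1346, -0.6408), |rvec| = θ = 0.65509 rad = 37.534°
Rodrigues: sinθ=0.60923, 1−cosθ=0.20700; R = I + sinθ·[k]× + (1−cosθ)·[k]×²:
    [+0.79319 +0.59465 +0.13133]
    [-0.59723 +0.80173 -0.02310]
    [-0.11903 -0.06011 +0.99107]
t = (-0.1204, -0.0553, 0.5812) m
M0: Pc = R·M0+t = (-0.13053, +0.01605, +0.58420); u = 819.4·(-0.13053)/0.58420 + 335.0 = 151.9263, v = 504.2·(+0.01605)/0.58420 + 228.4 = 242.2498
M1: Pc = R·M1+t = (-0.04962, -0.04487, +0.57206); u = 819.4·(-0.04962)/0.57206 + 335.0 = 263.9259, v = 504.2·(-0.04487)/0.57206 + 228.4 = 188.8525
M2: Pc = R·M2+t = (-0.11027, -0.12665, +0.57820); u = 819.4·(-0.11027)/0.57820 + 335.0 = 178.7224, v = 504.2·(-0.12665)/0.57820 + 228.4 = 117.9605
M3: Pc = R·M3+t = (-0.19118, -0.06573, +0.59034); u = 819.4·(-0.19118)/0.59034 + 335.0 = 69.6383, v = 504.2·(-0.06573)/0.59034 + 228.4 = 172.2611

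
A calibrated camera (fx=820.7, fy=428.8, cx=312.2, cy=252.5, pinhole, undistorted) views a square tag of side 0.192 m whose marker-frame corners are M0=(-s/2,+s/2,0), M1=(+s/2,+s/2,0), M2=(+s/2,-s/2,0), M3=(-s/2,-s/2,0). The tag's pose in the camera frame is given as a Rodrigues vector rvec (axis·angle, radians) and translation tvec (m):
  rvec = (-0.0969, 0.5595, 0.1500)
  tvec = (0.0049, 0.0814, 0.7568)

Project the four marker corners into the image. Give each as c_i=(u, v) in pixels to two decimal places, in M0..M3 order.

c0=(218.65, 340.50) c1=(393.19, 366.94) c2=(429.32, 251.26) c3=(252.30, 239.75)

Intrinsics K: fx=820.7, fy=428.8, cx=312.2, cy=252.5
Marker side s = 0.192 m; corners in marker frame (Z=0):
  M0 = (-0.0960, +0.0960, 0)
  M1 = (+0.0960, +0.0960, 0)
  M2 = (+0.0960, -0.0960, 0)
  M3 = (-0.0960, -0.0960, 0)
rvec = (-0.0969, 0.5595, 0.1500), |rvec| = θ = 0.58731 rad = 33.650°
Rodrigues: sinθ=0.55412, 1−cosθ=0.16756; R = I + sinθ·[k]× + (1−cosθ)·[k]×²:
    [+0.83700 -0.16786 +0.52082]
    [+0.11519 +0.98451 +0.13219]
    [-0.53495 -0.05065 +0.84337]
t = (0.0049, 0.0814, 0.7568) m
M0: Pc = R·M0+t = (-0.09157, +0.16485, +0.80329); u = 820.7·(-0.09157)/0.80329 + 312.2 = 218.6492, v = 428.8·(+0.16485)/0.80329 + 252.5 = 340.5001
M1: Pc = R·M1+t = (+0.06914, +0.18697, +0.70058); u = 820.7·(+0.06914)/0.70058 + 312.2 = 393.1908, v = 428.8·(+0.18697)/0.70058 + 252.5 = 366.9377
M2: Pc = R·M2+t = (+0.10137, -0.00205, +0.71031); u = 820.7·(+0.10137)/0.71031 + 312.2 = 429.3203, v = 428.8·(-0.00205)/0.71031 + 252.5 = 251.2595
M3: Pc = R·M3+t = (-0.05934, -0.02417, +0.81302); u = 820.7·(-0.05934)/0.81302 + 312.2 = 252.3023, v = 428.8·(-0.02417)/0.81302 + 252.5 = 239.7519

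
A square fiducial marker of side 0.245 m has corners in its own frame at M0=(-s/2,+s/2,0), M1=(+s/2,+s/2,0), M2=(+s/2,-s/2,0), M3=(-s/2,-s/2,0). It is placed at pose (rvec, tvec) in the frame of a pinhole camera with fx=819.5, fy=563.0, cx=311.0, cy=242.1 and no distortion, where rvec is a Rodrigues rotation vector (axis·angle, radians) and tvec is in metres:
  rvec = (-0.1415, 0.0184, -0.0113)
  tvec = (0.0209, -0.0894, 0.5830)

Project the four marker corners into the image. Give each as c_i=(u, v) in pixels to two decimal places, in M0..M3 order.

c0=(166.18, 275.22) c1=(521.26, 272.40) c2=(505.76, 42.36) c3=(171.17, 46.66)

Intrinsics K: fx=819.5, fy=563.0, cx=311.0, cy=242.1
Marker side s = 0.245 m; corners in marker frame (Z=0):
  M0 = (-0.1225, +0.1225, 0)
  M1 = (+0.1225, +0.1225, 0)
  M2 = (+0.1225, -0.1225, 0)
  M3 = (-0.1225, -0.1225, 0)
rvec = (-0.1415, 0.0184, -0.0113), |rvec| = θ = 0.14314 rad = 8.201°
Rodrigues: sinθ=0.14265, 1−cosθ=0.01023; R = I + sinθ·[k]× + (1−cosθ)·[k]×²:
    [+0.99977 +0.00996 +0.01914]
    [-0.01256 +0.98994 +0.14091]
    [-0.01754 -0.14112 +0.98984]
t = (0.0209, -0.0894, 0.5830) m
M0: Pc = R·M0+t = (-0.10035, +0.03341, +0.56786); u = 819.5·(-0.10035)/0.56786 + 311.0 = 166.1798, v = 563.0·(+0.03341)/0.56786 + 242.1 = 275.2207
M1: Pc = R·M1+t = (+0.14459, +0.03033, +0.56356); u = 819.5·(+0.14459)/0.56356 + 311.0 = 521.2565, v = 563.0·(+0.03033)/0.56356 + 242.1 = 272.3988
M2: Pc = R·M2+t = (+0.14215, -0.21221, +0.59814); u = 819.5·(+0.14215)/0.59814 + 311.0 = 505.7589, v = 563.0·(-0.21221)/0.59814 + 242.1 = 42.3598
M3: Pc = R·M3+t = (-0.10279, -0.20913, +0.60244); u = 819.5·(-0.10279)/0.60244 + 311.0 = 171.1712, v = 563.0·(-0.20913)/0.60244 + 242.1 = 46.6605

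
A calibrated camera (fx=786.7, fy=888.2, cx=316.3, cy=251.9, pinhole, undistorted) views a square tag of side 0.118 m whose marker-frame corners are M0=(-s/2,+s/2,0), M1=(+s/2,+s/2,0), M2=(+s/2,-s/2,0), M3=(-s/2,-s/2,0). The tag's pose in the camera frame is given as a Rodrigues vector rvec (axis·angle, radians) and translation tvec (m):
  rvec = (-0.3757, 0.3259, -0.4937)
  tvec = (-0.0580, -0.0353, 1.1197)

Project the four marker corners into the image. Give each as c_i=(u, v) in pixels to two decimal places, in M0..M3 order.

Intrinsics K: fx=786.7, fy=888.2, cx=316.3, cy=251.9
Marker side s = 0.118 m; corners in marker frame (Z=0):
  M0 = (-0.0590, +0.0590, 0)
  M1 = (+0.0590, +0.0590, 0)
  M2 = (+0.0590, -0.0590, 0)
  M3 = (-0.0590, -0.0590, 0)
rvec = (-0.3757, 0.3259, -0.4937), |rvec| = θ = 0.70079 rad = 40.152°
Rodrigues: sinθ=0.64482, 1−cosθ=0.23566; R = I + sinθ·[k]× + (1−cosθ)·[k]×²:
    [+0.83207 +0.39552 +0.38888]
    [-0.51303 +0.81530 +0.26849]
    [-0.21086 -0.42290 +0.88130]
t = (-0.0580, -0.0353, 1.1197) m
M0: Pc = R·M0+t = (-0.08376, +0.04307, +1.10719); u = 786.7·(-0.08376)/1.10719 + 316.3 = 256.7877, v = 888.2·(+0.04307)/1.10719 + 251.9 = 286.4524
M1: Pc = R·M1+t = (+0.01443, -0.01747, +1.08231); u = 786.7·(+0.01443)/1.08231 + 316.3 = 326.7870, v = 888.2·(-0.01747)/1.08231 + 251.9 = 237.5667
M2: Pc = R·M2+t = (-0.03224, -0.11367, +1.13221); u = 786.7·(-0.03224)/1.13221 + 316.3 = 293.8962, v = 888.2·(-0.11367)/1.13221 + 251.9 = 162.7267
M3: Pc = R·M3+t = (-0.13043, -0.05313, +1.15709); u = 786.7·(-0.13043)/1.15709 + 316.3 = 227.6231, v = 888.2·(-0.05313)/1.15709 + 251.9 = 211.1134

c0=(256.79, 286.45) c1=(326.79, 237.57) c2=(293.90, 162.73) c3=(227.62, 211.11)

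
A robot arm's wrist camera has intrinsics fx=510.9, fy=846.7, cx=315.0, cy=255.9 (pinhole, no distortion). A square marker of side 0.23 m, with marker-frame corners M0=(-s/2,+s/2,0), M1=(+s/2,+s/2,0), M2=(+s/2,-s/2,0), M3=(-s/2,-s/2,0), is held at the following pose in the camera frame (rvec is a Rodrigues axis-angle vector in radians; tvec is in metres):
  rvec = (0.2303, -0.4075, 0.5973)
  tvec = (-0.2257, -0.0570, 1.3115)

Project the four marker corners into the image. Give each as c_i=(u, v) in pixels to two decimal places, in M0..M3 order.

Intrinsics K: fx=510.9, fy=846.7, cx=315.0, cy=255.9
Marker side s = 0.23 m; corners in marker frame (Z=0):
  M0 = (-0.1150, +0.1150, 0)
  M1 = (+0.1150, +0.1150, 0)
  M2 = (+0.1150, -0.1150, 0)
  M3 = (-0.1150, -0.1150, 0)
rvec = (0.2303, -0.4075, 0.5973), |rvec| = θ = 0.75886 rad = 43.479°
Rodrigues: sinθ=0.68809, 1−cosθ=0.27438; R = I + sinθ·[k]× + (1−cosθ)·[k]×²:
    [+0.75089 -0.58632 -0.30396]
    [+0.49689 +0.80474 -0.32479]
    [+0.43504 +0.09285 +0.89561]
t = (-0.2257, -0.0570, 1.3115) m
M0: Pc = R·M0+t = (-0.37948, -0.02160, +1.27215); u = 510.9·(-0.37948)/1.27215 + 315.0 = 162.5996, v = 846.7·(-0.02160)/1.27215 + 255.9 = 241.5261
M1: Pc = R·M1+t = (-0.20677, +0.09269, +1.37221); u = 510.9·(-0.20677)/1.37221 + 315.0 = 238.0142, v = 846.7·(+0.09269)/1.37221 + 255.9 = 313.0914
M2: Pc = R·M2+t = (-0.07192, -0.09240, +1.35085); u = 510.9·(-0.07192)/1.35085 + 315.0 = 287.7991, v = 846.7·(-0.09240)/1.35085 + 255.9 = 197.9824
M3: Pc = R·M3+t = (-0.24463, -0.20669, +1.25079); u = 510.9·(-0.24463)/1.25079 + 315.0 = 215.0795, v = 846.7·(-0.20669)/1.25079 + 255.9 = 115.9868

c0=(162.60, 241.53) c1=(238.01, 313.09) c2=(287.80, 197.98) c3=(215.08, 115.99)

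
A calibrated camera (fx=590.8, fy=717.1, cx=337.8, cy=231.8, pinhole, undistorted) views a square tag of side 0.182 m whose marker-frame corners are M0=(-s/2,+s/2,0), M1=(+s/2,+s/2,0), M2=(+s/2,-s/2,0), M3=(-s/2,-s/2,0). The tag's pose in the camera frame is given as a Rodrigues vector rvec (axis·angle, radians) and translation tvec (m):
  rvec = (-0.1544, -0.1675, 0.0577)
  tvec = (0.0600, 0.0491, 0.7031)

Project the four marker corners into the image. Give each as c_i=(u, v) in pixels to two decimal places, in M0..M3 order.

c0=(308.34, 372.76) c1=(460.04, 379.86) c2=(461.75, 198.21) c3=(316.32, 183.80)

Intrinsics K: fx=590.8, fy=717.1, cx=337.8, cy=231.8
Marker side s = 0.182 m; corners in marker frame (Z=0):
  M0 = (-0.0910, +0.0910, 0)
  M1 = (+0.0910, +0.0910, 0)
  M2 = (+0.0910, -0.0910, 0)
  M3 = (-0.0910, -0.0910, 0)
rvec = (-0.1544, -0.1675, 0.0577), |rvec| = θ = 0.23500 rad = 13.464°
Rodrigues: sinθ=0.23284, 1−cosθ=0.02749; R = I + sinθ·[k]× + (1−cosθ)·[k]×²:
    [+0.98438 -0.04430 -0.17040]
    [+0.07004 +0.98648 +0.14817]
    [+0.16153 -0.15779 +0.97417]
t = (0.0600, 0.0491, 0.7031) m
M0: Pc = R·M0+t = (-0.03361, +0.13250, +0.67404); u = 590.8·(-0.03361)/0.67404 + 337.8 = 308.3410, v = 717.1·(+0.13250)/0.67404 + 231.8 = 372.7596
M1: Pc = R·M1+t = (+0.14555, +0.14524, +0.70344); u = 590.8·(+0.14555)/0.70344 + 337.8 = 460.0412, v = 717.1·(+0.14524)/0.70344 + 231.8 = 379.8638
M2: Pc = R·M2+t = (+0.15361, -0.03430, +0.73216); u = 590.8·(+0.15361)/0.73216 + 337.8 = 461.7522, v = 717.1·(-0.03430)/0.73216 + 231.8 = 198.2097
M3: Pc = R·M3+t = (-0.02555, -0.04704, +0.70276); u = 590.8·(-0.02555)/0.70276 + 337.8 = 316.3227, v = 717.1·(-0.04704)/0.70276 + 231.8 = 183.7967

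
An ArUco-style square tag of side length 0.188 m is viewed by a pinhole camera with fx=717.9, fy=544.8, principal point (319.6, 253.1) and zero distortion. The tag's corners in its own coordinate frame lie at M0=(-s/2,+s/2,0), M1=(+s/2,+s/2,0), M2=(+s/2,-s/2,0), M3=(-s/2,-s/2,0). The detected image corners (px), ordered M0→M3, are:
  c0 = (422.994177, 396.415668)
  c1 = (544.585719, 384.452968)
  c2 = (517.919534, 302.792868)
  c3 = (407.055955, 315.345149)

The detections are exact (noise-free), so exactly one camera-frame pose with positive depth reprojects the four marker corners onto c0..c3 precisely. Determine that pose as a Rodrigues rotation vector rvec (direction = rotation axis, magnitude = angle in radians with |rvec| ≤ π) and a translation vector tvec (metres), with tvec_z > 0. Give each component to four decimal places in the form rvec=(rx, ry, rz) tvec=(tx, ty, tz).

rvec=(-0.5764, 0.1729, -0.1222) tvec=(0.2485, 0.2039, 1.1702)

Intrinsics K: fx=717.9, fy=544.8, cx=319.6, cy=253.1
Marker side s = 0.188 m; corners in marker frame (Z=0):
  M0 = (-0.0940, +0.0940, 0)
  M1 = (+0.0940, +0.0940, 0)
  M2 = (+0.0940, -0.0940, 0)
  M3 = (-0.0940, -0.0940, 0)
Detected image corners:
  c0 = (422.994177, 396.415668) px
  c1 = (544.585719, 384.452968) px
  c2 = (517.919534, 302.792868) px
  c3 = (407.055955, 315.345149) px
Planar DLT: solve 8×8 A·h = b for H (H[2,2]=1):
  H  [+565.16817 -109.78451 +472.06931]
  H  [-103.56063 +268.08046 +348.01394]
  H  [-0.10948 -0.47090 +1.00000]
B = K⁻¹H; ‖b₁‖=0.854549, ‖b₂‖=0.854549; λ = 2/(‖b₁‖+‖b₂‖) = 1.170208, sign → tz>0 ⇒ λ=+1.170208
r₁ = λ·B[:,0] = (+0.97829,-0.16292,-0.12812); r₂ = λ·B[:,1] = (+0.06637,+0.83183,-0.55105)
r₃ = r₁×r₂ = (+0.19635,+0.53058,+0.82458); SVD([r₁ r₂ r₃]) → R = UVᵀ:
  R  [+0.97829 +0.06637 +0.19635]
  R  [-0.16292 +0.83183 +0.53058]
  R  [-0.12812 -0.55105 +0.82458]
t = (+0.24853, +0.20387, +1.17021) m
tr R = 2.634693; θ = arccos((tr R − 1)/2) = 0.614006 rad = 35.180°
axis k = ((R−Rᵀ)₃₂, (R−Rᵀ)₁₃, (R−Rᵀ)₂₁) / (2 sinθ) = (-0.938677, +0.281585, -0.198986)
rvec = θ·k = (-0.576353, +0.172895, -0.122179)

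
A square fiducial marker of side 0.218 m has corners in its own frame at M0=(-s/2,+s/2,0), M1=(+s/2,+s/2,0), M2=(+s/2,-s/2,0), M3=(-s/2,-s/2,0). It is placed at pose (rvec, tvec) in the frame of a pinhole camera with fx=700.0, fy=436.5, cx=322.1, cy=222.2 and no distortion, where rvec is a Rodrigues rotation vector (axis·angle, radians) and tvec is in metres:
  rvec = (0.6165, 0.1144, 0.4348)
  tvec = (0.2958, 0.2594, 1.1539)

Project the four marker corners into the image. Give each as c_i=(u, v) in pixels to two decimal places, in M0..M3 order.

Intrinsics K: fx=700.0, fy=436.5, cx=322.1, cy=222.2
Marker side s = 0.218 m; corners in marker frame (Z=0):
  M0 = (-0.1090, +0.1090, 0)
  M1 = (+0.1090, +0.1090, 0)
  M2 = (+0.1090, -0.1090, 0)
  M3 = (-0.1090, -0.1090, 0)
rvec = (0.6165, 0.1144, 0.4348), |rvec| = θ = 0.76303 rad = 43.718°
Rodrigues: sinθ=0.69111, 1−cosθ=0.27725; R = I + sinθ·[k]× + (1−cosθ)·[k]×²:
    [+0.90374 -0.36023 +0.23127]
    [+0.42741 +0.72898 -0.53471]
    [+0.02403 +0.58208 +0.81277]
t = (0.2958, 0.2594, 1.1539) m
M0: Pc = R·M0+t = (+0.15803, +0.29227, +1.21473); u = 700.0·(+0.15803)/1.21473 + 322.1 = 413.1646, v = 436.5·(+0.29227)/1.21473 + 222.2 = 327.2248
M1: Pc = R·M1+t = (+0.35504, +0.38545, +1.21997); u = 700.0·(+0.35504)/1.21997 + 322.1 = 525.8183, v = 436.5·(+0.38545)/1.21997 + 222.2 = 360.1113
M2: Pc = R·M2+t = (+0.43357, +0.22653, +1.09307); u = 700.0·(+0.43357)/1.09307 + 322.1 = 599.7589, v = 436.5·(+0.22653)/1.09307 + 222.2 = 312.6603
M3: Pc = R·M3+t = (+0.23656, +0.13335, +1.08783); u = 700.0·(+0.23656)/1.08783 + 322.1 = 474.3205, v = 436.5·(+0.13335)/1.08783 + 222.2 = 275.7091

c0=(413.16, 327.22) c1=(525.82, 360.11) c2=(599.76, 312.66) c3=(474.32, 275.71)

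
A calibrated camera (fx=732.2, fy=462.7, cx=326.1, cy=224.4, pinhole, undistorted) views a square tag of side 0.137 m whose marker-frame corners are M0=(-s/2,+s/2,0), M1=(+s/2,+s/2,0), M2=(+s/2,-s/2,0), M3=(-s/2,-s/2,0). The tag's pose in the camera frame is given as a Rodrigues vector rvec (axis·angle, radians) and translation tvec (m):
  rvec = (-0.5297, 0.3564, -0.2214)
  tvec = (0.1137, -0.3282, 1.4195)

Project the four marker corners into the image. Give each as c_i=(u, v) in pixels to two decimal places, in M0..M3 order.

Intrinsics K: fx=732.2, fy=462.7, cx=326.1, cy=224.4
Marker side s = 0.137 m; corners in marker frame (Z=0):
  M0 = (-0.0685, +0.0685, 0)
  M1 = (+0.0685, +0.0685, 0)
  M2 = (+0.0685, -0.0685, 0)
  M3 = (-0.0685, -0.0685, 0)
rvec = (-0.5297, 0.3564, -0.2214), |rvec| = θ = 0.67574 rad = 38.717°
Rodrigues: sinθ=0.62547, 1−cosθ=0.21975; R = I + sinθ·[k]× + (1−cosθ)·[k]×²:
    [+0.91528 +0.11408 +0.38633]
    [-0.29579 +0.84138 +0.45232]
    [-0.27345 -0.52827 +0.80384]
t = (0.1137, -0.3282, 1.4195) m
M0: Pc = R·M0+t = (+0.05882, -0.25030, +1.40204); u = 732.2·(+0.05882)/1.40204 + 326.1 = 356.8167, v = 462.7·(-0.25030)/1.40204 + 224.4 = 141.7950
M1: Pc = R·M1+t = (+0.18421, -0.29083, +1.36458); u = 732.2·(+0.18421)/1.36458 + 326.1 = 424.9429, v = 462.7·(-0.29083)/1.36458 + 224.4 = 125.7869
M2: Pc = R·M2+t = (+0.16858, -0.40610, +1.43696); u = 732.2·(+0.16858)/1.43696 + 326.1 = 412.0011, v = 462.7·(-0.40610)/1.43696 + 224.4 = 93.6371
M3: Pc = R·M3+t = (+0.04319, -0.36557, +1.47442); u = 732.2·(+0.04319)/1.47442 + 326.1 = 347.5478, v = 462.7·(-0.36557)/1.47442 + 224.4 = 109.6764

c0=(356.82, 141.80) c1=(424.94, 125.79) c2=(412.00, 93.64) c3=(347.55, 109.68)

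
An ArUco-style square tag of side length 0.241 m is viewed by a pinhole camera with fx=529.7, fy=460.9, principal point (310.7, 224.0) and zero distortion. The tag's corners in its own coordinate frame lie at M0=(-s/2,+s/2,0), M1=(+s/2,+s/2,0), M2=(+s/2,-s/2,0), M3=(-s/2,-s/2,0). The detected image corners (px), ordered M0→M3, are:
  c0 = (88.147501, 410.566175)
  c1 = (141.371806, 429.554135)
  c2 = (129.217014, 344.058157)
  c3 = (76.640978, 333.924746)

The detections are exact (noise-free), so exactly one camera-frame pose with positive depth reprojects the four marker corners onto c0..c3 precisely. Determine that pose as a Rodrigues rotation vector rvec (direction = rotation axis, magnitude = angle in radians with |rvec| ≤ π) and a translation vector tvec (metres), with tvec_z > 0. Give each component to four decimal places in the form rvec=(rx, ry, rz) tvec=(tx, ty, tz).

rvec=(0.0997, 0.6617, -0.0699) tvec=(-0.5112, 0.4490, 1.3320)

Intrinsics K: fx=529.7, fy=460.9, cx=310.7, cy=224.0
Marker side s = 0.241 m; corners in marker frame (Z=0):
  M0 = (-0.1205, +0.1205, 0)
  M1 = (+0.1205, +0.1205, 0)
  M2 = (+0.1205, -0.1205, 0)
  M3 = (-0.1205, -0.1205, 0)
Detected image corners:
  c0 = (88.147501, 410.566175) px
  c1 = (141.371806, 429.554135) px
  c2 = (129.217014, 344.058157) px
  c3 = (76.640978, 333.924746) px
Planar DLT: solve 8×8 A·h = b for H (H[2,2]=1):
  H  [+169.15365 +54.74232 +107.40723]
  H  [-115.05626 +355.33133 +379.37694]
  H  [-0.46266 +0.05262 +1.00000]
B = K⁻¹H; ‖b₁‖=0.750739, ‖b₂‖=0.750739; λ = 2/(‖b₁‖+‖b₂‖) = 1.332020, sign → tz>0 ⇒ λ=+1.332020
r₁ = λ·B[:,0] = (+0.78684,-0.03301,-0.61627); r₂ = λ·B[:,1] = (+0.09655,+0.99286,+0.07009)
r₃ = r₁×r₂ = (+0.60955,-0.11465,+0.78441); SVD([r₁ r₂ r₃]) → R = UVᵀ:
  R  [+0.78684 +0.09655 +0.60955]
  R  [-0.03301 +0.99286 -0.11465]
  R  [-0.61627 +0.07009 +0.78441]
t = (-0.51121, +0.44905, +1.33202) m
tr R = 2.564111; θ = arccos((tr R − 1)/2) = 0.672839 rad = 38.551°
axis k = ((R−Rᵀ)₃₂, (R−Rᵀ)₁₃, (R−Rᵀ)₂₁) / (2 sinθ) = (+0.148218, +0.983477, -0.103940)
rvec = θ·k = (+0.099727, +0.661722, -0.069935)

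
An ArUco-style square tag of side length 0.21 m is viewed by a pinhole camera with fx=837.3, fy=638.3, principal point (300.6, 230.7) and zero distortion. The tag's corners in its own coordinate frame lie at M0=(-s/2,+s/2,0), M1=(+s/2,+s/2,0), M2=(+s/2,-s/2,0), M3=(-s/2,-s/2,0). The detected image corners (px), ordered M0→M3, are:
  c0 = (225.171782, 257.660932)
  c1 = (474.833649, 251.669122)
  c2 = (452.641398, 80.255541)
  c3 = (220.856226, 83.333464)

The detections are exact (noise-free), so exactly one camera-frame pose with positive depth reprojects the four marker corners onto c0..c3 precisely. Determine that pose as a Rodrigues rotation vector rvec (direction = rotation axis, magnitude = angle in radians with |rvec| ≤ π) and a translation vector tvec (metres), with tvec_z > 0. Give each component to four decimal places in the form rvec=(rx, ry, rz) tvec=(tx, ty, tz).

Intrinsics K: fx=837.3, fy=638.3, cx=300.6, cy=230.7
Marker side s = 0.21 m; corners in marker frame (Z=0):
  M0 = (-0.1050, +0.1050, 0)
  M1 = (+0.1050, +0.1050, 0)
  M2 = (+0.1050, -0.1050, 0)
  M3 = (-0.1050, -0.1050, 0)
Detected image corners:
  c0 = (225.171782, 257.660932) px
  c1 = (474.833649, 251.669122) px
  c2 = (452.641398, 80.255541) px
  c3 = (220.856226, 83.333464) px
Planar DLT: solve 8×8 A·h = b for H (H[2,2]=1):
  H  [+1169.04550 -59.33760 +344.02285]
  H  [-9.40883 +762.99361 +164.96802]
  H  [+0.07089 -0.35753 +1.00000]
B = K⁻¹H; ‖b₁‖=1.373184, ‖b₂‖=1.373184; λ = 2/(‖b₁‖+‖b₂‖) = 0.728234, sign → tz>0 ⇒ λ=+0.728234
r₁ = λ·B[:,0] = (+0.99823,-0.02939,+0.05162); r₂ = λ·B[:,1] = (+0.04187,+0.96460,-0.26037)
r₃ = r₁×r₂ = (-0.04214,+0.26207,+0.96413); SVD([r₁ r₂ r₃]) → R = UVᵀ:
  R  [+0.99823 +0.04187 -0.04214]
  R  [-0.02939 +0.96460 +0.26207]
  R  [+0.05162 -0.26037 +0.96413]
t = (+0.03777, -0.07499, +0.72823) m
tr R = 2.926964; θ = arccos((tr R − 1)/2) = 0.271081 rad = 15.532°
axis k = ((R−Rᵀ)₃₂, (R−Rᵀ)₁₃, (R−Rᵀ)₂₁) / (2 sinθ) = (-0.975521, -0.175082, -0.133058)
rvec = θ·k = (-0.264446, -0.047461, -0.036070)

rvec=(-0.2644, -0.0475, -0.0361) tvec=(0.0378, -0.0750, 0.7282)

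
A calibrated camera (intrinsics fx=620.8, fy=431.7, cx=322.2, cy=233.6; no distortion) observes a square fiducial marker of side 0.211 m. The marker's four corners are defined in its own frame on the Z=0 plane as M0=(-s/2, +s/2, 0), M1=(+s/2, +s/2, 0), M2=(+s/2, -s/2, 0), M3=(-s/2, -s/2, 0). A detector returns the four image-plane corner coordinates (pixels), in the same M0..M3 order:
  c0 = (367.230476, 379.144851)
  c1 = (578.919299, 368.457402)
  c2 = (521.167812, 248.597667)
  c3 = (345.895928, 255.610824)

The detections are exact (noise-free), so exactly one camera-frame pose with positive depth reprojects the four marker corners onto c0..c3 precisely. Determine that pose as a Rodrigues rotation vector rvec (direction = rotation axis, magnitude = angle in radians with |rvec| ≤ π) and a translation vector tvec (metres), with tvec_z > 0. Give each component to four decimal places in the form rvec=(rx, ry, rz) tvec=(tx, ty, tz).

Intrinsics K: fx=620.8, fy=431.7, cx=322.2, cy=233.6
Marker side s = 0.211 m; corners in marker frame (Z=0):
  M0 = (-0.1055, +0.1055, 0)
  M1 = (+0.1055, +0.1055, 0)
  M2 = (+0.1055, -0.1055, 0)
  M3 = (-0.1055, -0.1055, 0)
Detected image corners:
  c0 = (367.230476, 379.144851) px
  c1 = (578.919299, 368.457402) px
  c2 = (521.167812, 248.597667) px
  c3 = (345.895928, 255.610824) px
Planar DLT: solve 8×8 A·h = b for H (H[2,2]=1):
  H  [+943.64096 -223.39557 +452.19643]
  H  [-16.99066 +292.59591 +307.08913]
  H  [+0.07707 -0.90779 +1.00000]
B = K⁻¹H; ‖b₁‖=1.484260, ‖b₂‖=1.484260; λ = 2/(‖b₁‖+‖b₂‖) = 0.673737, sign → tz>0 ⇒ λ=+0.673737
r₁ = λ·B[:,0] = (+0.99716,-0.05461,+0.05193); r₂ = λ·B[:,1] = (+0.07499,+0.78760,-0.61161)
r₃ = r₁×r₂ = (-0.00749,+0.61377,+0.78945); SVD([r₁ r₂ r₃]) → R = UVᵀ:
  R  [+0.99716 +0.07499 -0.00749]
  R  [-0.05461 +0.78760 +0.61377]
  R  [+0.05193 -0.61161 +0.78945]
t = (+0.14108, +0.11469, +0.67374) m
tr R = 2.574204; θ = arccos((tr R − 1)/2) = 0.664700 rad = 38.084°
axis k = ((R−Rᵀ)₃₂, (R−Rᵀ)₁₃, (R−Rᵀ)₂₁) / (2 sinθ) = (-0.993299, -0.048167, -0.105056)
rvec = θ·k = (-0.660246, -0.032016, -0.069831)

rvec=(-0.6602, -0.0320, -0.0698) tvec=(0.1411, 0.1147, 0.6737)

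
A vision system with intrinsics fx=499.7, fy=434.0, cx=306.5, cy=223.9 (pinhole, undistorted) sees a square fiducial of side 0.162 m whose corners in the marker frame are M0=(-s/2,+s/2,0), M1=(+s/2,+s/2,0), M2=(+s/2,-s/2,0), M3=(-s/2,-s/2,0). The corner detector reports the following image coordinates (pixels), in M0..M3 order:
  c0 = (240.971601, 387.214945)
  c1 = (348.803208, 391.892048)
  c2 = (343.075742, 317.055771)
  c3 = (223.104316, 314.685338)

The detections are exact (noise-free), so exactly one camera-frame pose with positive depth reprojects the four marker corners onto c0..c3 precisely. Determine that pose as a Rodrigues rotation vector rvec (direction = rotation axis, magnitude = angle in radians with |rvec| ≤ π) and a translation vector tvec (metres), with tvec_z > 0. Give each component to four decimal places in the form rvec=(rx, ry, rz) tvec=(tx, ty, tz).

Intrinsics K: fx=499.7, fy=434.0, cx=306.5, cy=223.9
Marker side s = 0.162 m; corners in marker frame (Z=0):
  M0 = (-0.0810, +0.0810, 0)
  M1 = (+0.0810, +0.0810, 0)
  M2 = (+0.0810, -0.0810, 0)
  M3 = (-0.0810, -0.0810, 0)
Detected image corners:
  c0 = (240.971601, 387.214945) px
  c1 = (348.803208, 391.892048) px
  c2 = (343.075742, 317.055771) px
  c3 = (223.104316, 314.685338) px
Planar DLT: solve 8×8 A·h = b for H (H[2,2]=1):
  H  [+635.76717 +270.39718 +288.27250]
  H  [-57.50667 +695.00605 +354.71291]
  H  [-0.22583 +0.68130 +1.00000]
B = K⁻¹H; ‖b₁‖=1.428860, ‖b₂‖=1.428860; λ = 2/(‖b₁‖+‖b₂‖) = 0.699858, sign → tz>0 ⇒ λ=+0.699858
r₁ = λ·B[:,0] = (+0.98737,-0.01120,-0.15805); r₂ = λ·B[:,1] = (+0.08624,+0.87476,+0.47681)
r₃ = r₁×r₂ = (+0.13291,-0.48442,+0.86468); SVD([r₁ r₂ r₃]) → R = UVᵀ:
  R  [+0.98737 +0.08624 +0.13291]
  R  [-0.01120 +0.87476 -0.48442]
  R  [-0.15805 +0.47681 +0.86468]
t = (-0.02553, +0.21095, +0.69986) m
tr R = 2.726810; θ = arccos((tr R − 1)/2) = 0.528816 rad = 30.299°
axis k = ((R−Rᵀ)₃₂, (R−Rᵀ)₁₃, (R−Rᵀ)₂₁) / (2 sinθ) = (+0.952641, +0.288356, -0.096571)
rvec = θ·k = (+0.503772, +0.152488, -0.051068)

rvec=(0.5038, 0.1525, -0.0511) tvec=(-0.0255, 0.2109, 0.6999)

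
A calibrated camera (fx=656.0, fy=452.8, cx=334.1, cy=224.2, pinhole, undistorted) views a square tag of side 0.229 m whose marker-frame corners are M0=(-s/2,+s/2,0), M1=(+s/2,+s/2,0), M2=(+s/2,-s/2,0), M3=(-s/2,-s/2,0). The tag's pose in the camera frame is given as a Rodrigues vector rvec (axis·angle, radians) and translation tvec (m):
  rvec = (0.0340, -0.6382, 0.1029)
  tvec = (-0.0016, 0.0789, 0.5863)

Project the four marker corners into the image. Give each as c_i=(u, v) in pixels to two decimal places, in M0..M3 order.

c0=(200.91, 384.13) c1=(411.89, 364.30) c2=(436.30, 206.79) c3=(231.75, 185.10)

Intrinsics K: fx=656.0, fy=452.8, cx=334.1, cy=224.2
Marker side s = 0.229 m; corners in marker frame (Z=0):
  M0 = (-0.1145, +0.1145, 0)
  M1 = (+0.1145, +0.1145, 0)
  M2 = (+0.1145, -0.1145, 0)
  M3 = (-0.1145, -0.1145, 0)
rvec = (0.0340, -0.6382, 0.1029), |rvec| = θ = 0.64734 rad = 37.090°
Rodrigues: sinθ=0.60306, 1−cosθ=0.20231; R = I + sinθ·[k]× + (1−cosθ)·[k]×²:
    [+0.79825 -0.10634 -0.59286]
    [+0.08539 +0.99433 -0.06338]
    [+0.59624 -0.00003 +0.80281]
t = (-0.0016, 0.0789, 0.5863) m
M0: Pc = R·M0+t = (-0.10518, +0.18297, +0.51803); u = 656.0·(-0.10518)/0.51803 + 334.1 = 200.9117, v = 452.8·(+0.18297)/0.51803 + 224.2 = 384.1350
M1: Pc = R·M1+t = (+0.07762, +0.20253, +0.65457); u = 656.0·(+0.07762)/0.65457 + 334.1 = 411.8941, v = 452.8·(+0.20253)/0.65457 + 224.2 = 364.2996
M2: Pc = R·M2+t = (+0.10198, -0.02517, +0.65457); u = 656.0·(+0.10198)/0.65457 + 334.1 = 436.2978, v = 452.8·(-0.02517)/0.65457 + 224.2 = 206.7859
M3: Pc = R·M3+t = (-0.08082, -0.04473, +0.51803); u = 656.0·(-0.08082)/0.51803 + 334.1 = 231.7503, v = 452.8·(-0.04473)/0.51803 + 224.2 = 185.1048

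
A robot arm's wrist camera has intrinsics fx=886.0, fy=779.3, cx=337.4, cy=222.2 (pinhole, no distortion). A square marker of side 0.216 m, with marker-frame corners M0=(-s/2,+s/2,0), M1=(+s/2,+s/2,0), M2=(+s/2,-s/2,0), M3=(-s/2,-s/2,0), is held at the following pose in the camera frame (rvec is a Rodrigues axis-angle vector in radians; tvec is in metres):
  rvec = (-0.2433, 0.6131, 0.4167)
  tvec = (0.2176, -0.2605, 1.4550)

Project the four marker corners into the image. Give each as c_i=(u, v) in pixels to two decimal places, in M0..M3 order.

c0=(389.98, 120.29) c1=(497.43, 147.90) c2=(556.03, 42.14) c3=(445.09, 23.89)

Intrinsics K: fx=886.0, fy=779.3, cx=337.4, cy=222.2
Marker side s = 0.216 m; corners in marker frame (Z=0):
  M0 = (-0.1080, +0.1080, 0)
  M1 = (+0.1080, +0.1080, 0)
  M2 = (+0.1080, -0.1080, 0)
  M3 = (-0.1080, -0.1080, 0)
rvec = (-0.2433, 0.6131, 0.4167), |rvec| = θ = 0.78021 rad = 44.703°
Rodrigues: sinθ=0.70343, 1−cosθ=0.28923; R = I + sinθ·[k]× + (1−cosθ)·[k]×²:
    [+0.73889 -0.44657 +0.50459]
    [+0.30482 +0.88937 +0.34075]
    [-0.60094 -0.09797 +0.79327]
t = (0.2176, -0.2605, 1.4550) m
M0: Pc = R·M0+t = (+0.08957, -0.19737, +1.50932); u = 886.0·(+0.08957)/1.50932 + 337.4 = 389.9794, v = 779.3·(-0.19737)/1.50932 + 222.2 = 120.2939
M1: Pc = R·M1+t = (+0.24917, -0.13153, +1.37952); u = 886.0·(+0.24917)/1.37952 + 337.4 = 497.4309, v = 779.3·(-0.13153)/1.37952 + 222.2 = 147.8989
M2: Pc = R·M2+t = (+0.34563, -0.32363, +1.40068); u = 886.0·(+0.34563)/1.40068 + 337.4 = 556.0282, v = 779.3·(-0.32363)/1.40068 + 222.2 = 42.1400
M3: Pc = R·M3+t = (+0.18603, -0.38947, +1.53048); u = 886.0·(+0.18603)/1.53048 + 337.4 = 445.0927, v = 779.3·(-0.38947)/1.53048 + 222.2 = 23.8862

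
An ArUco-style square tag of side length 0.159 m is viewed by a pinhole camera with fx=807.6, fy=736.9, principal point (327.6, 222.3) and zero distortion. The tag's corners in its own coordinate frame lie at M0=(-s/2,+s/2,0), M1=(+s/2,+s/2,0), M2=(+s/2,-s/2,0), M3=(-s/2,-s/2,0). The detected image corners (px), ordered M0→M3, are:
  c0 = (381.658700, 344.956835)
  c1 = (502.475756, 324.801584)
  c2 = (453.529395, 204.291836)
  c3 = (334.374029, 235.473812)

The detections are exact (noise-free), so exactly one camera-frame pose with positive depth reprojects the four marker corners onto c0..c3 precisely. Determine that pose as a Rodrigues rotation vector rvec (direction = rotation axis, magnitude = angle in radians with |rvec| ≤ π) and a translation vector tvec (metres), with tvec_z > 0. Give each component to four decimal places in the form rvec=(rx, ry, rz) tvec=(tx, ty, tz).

Intrinsics K: fx=807.6, fy=736.9, cx=327.6, cy=222.3
Marker side s = 0.159 m; corners in marker frame (Z=0):
  M0 = (-0.0795, +0.0795, 0)
  M1 = (+0.0795, +0.0795, 0)
  M2 = (+0.0795, -0.0795, 0)
  M3 = (-0.0795, -0.0795, 0)
Detected image corners:
  c0 = (381.658700, 344.956835) px
  c1 = (502.475756, 324.801584) px
  c2 = (453.529395, 204.291836) px
  c3 = (334.374029, 235.473812) px
Planar DLT: solve 8×8 A·h = b for H (H[2,2]=1):
  H  [+515.85307 +361.74243 +415.55600]
  H  [-319.53226 +761.06680 +278.61319]
  H  [-0.57137 +0.14202 +1.00000]
B = K⁻¹H; ‖b₁‖=1.073554, ‖b₂‖=1.073554; λ = 2/(‖b₁‖+‖b₂‖) = 0.931486, sign → tz>0 ⇒ λ=+0.931486
r₁ = λ·B[:,0] = (+0.81088,-0.24335,-0.53222); r₂ = λ·B[:,1] = (+0.36357,+0.92213,+0.13229)
r₃ = r₁×r₂ = (+0.45858,-0.30077,+0.83621); SVD([r₁ r₂ r₃]) → R = UVᵀ:
  R  [+0.81088 +0.36357 +0.45858]
  R  [-0.24335 +0.92213 -0.30077]
  R  [-0.53222 +0.13229 +0.83621]
t = (+0.10145, +0.07118, +0.93149) m
tr R = 2.569210; θ = arccos((tr R − 1)/2) = 0.668737 rad = 38.316°
axis k = ((R−Rᵀ)₃₂, (R−Rᵀ)₁₃, (R−Rᵀ)₂₁) / (2 sinθ) = (+0.349246, +0.799036, -0.489458)
rvec = θ·k = (+0.233554, +0.534345, -0.327319)

rvec=(0.2336, 0.5343, -0.3273) tvec=(0.1014, 0.0712, 0.9315)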